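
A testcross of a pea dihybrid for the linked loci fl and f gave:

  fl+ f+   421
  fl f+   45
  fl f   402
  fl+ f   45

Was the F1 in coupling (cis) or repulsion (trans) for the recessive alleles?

The two most frequent classes are fl+ f+ (421) and fl f (402); these are the parental (non-recombinant) types.
So the F1 carried fl+ f+ on one chromosome and fl f on the other — the recessive alleles are on the same chromosome (cis / coupling).

cis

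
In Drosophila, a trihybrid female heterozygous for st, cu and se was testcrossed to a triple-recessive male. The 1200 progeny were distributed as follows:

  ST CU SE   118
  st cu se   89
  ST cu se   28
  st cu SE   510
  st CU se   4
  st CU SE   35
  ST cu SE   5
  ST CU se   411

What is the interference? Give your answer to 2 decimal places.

0.31

The two most frequent reciprocal classes, ST CU se and st cu SE, are the parental types, so the F1 was ST CU se / st cu SE.
The two rarest classes, st CU se and ST cu SE, are the double crossovers. Comparing them with the parentals, only the st allele has switched, so st is the middle locus and the order is se – st – cu.
se–st: (207 + 9)/1200 = 0.1800; st–cu: (63 + 9)/1200 = 0.0600.
Expected DCO frequency = 0.1800 × 0.0600 ≈ 0.01080; observed = 9/1200 ≈ 0.00750.
Coefficient of coincidence = 0.00750/0.01080 ≈ 0.69; interference = 1 − 0.69 = 0.31.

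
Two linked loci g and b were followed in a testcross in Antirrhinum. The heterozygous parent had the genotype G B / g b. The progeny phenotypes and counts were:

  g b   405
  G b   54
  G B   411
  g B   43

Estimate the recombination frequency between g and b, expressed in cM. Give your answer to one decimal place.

10.6 cM

The recombinant classes are G b and g B: 54 + 43 = 97.
Recombination frequency = 97/913 = 0.1062 ≈ 10.6%, i.e. 10.6 cM.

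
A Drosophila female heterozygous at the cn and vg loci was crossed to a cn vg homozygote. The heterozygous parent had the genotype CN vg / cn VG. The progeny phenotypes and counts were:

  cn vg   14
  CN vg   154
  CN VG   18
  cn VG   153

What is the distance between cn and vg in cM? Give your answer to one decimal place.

9.4 cM

The recombinant classes are CN VG and cn vg: 18 + 14 = 32.
Recombination frequency = 32/339 = 0.0944 ≈ 9.4%, i.e. 9.4 cM.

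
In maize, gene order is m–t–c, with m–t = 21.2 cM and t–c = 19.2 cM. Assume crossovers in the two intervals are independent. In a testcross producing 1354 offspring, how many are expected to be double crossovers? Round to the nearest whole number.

Map distances give recombination frequencies of 0.212 and 0.192 for the two intervals.
With no interference, expected double-crossover frequency = 0.212 × 0.192 = 0.04070.
Expected number = 0.04070 × 1354 = 55.11 ≈ 55.

55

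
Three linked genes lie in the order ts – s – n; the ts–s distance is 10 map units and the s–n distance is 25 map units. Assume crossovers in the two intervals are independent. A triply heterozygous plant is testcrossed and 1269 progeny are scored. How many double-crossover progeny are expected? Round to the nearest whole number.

Map distances give recombination frequencies of 0.100 and 0.250 for the two intervals.
With no interference, expected double-crossover frequency = 0.100 × 0.250 = 0.02500.
Expected number = 0.02500 × 1269 = 31.73 ≈ 32.

32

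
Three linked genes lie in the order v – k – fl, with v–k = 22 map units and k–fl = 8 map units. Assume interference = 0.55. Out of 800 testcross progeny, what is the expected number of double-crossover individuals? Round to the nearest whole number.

6

Map distances give recombination frequencies of 0.220 and 0.080 for the two intervals.
With interference 0.55 (so coincidence = 0.45), expected double-crossover frequency = 0.220 × 0.080 × 0.45 = 0.00792.
Expected number = 0.00792 × 800 = 6.34 ≈ 6.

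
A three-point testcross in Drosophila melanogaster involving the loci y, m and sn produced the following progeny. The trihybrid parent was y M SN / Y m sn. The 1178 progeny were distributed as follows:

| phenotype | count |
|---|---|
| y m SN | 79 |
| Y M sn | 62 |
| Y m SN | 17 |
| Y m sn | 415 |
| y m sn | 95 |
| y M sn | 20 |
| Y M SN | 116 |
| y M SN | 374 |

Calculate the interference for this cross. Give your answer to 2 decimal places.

The two rarest classes, y M sn and Y m SN, are the double crossovers. Comparing them with the parentals, only the sn allele has switched, so sn is the middle locus and the order is y – sn – m.
y–sn: (211 + 37)/1178 = 0.2105; sn–m: (141 + 37)/1178 = 0.1511.
Expected DCO frequency = 0.2105 × 0.1511 ≈ 0.03181; observed = 37/1178 ≈ 0.03141.
Coefficient of coincidence = 0.03141/0.03181 ≈ 0.99; interference = 1 − 0.99 = 0.01.

0.01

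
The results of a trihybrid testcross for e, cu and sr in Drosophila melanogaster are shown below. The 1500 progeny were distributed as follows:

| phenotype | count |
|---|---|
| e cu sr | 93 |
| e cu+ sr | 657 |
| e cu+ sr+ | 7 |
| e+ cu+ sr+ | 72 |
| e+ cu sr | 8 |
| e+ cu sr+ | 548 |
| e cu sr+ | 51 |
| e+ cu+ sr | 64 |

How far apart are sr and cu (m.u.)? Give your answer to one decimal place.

12.0 m.u.

The two most frequent reciprocal classes, e+ cu sr+ and e cu+ sr, are the parental types, so the F1 was e+ cu sr+ / e cu+ sr.
The two rarest classes, e+ cu sr and e cu+ sr+, are the double crossovers. Comparing them with the parentals, only the sr allele has switched, so sr is the middle locus and the order is cu – sr – e.
Crossovers in the cu–sr interval produce the single-crossover classes e+ cu+ sr+ and e cu sr (72 + 93 = 165) plus the double crossovers (15).
RF(cu–sr) = (165 + 15) / 1500 = 180/1500 = 0.1200 → 12.0 m.u.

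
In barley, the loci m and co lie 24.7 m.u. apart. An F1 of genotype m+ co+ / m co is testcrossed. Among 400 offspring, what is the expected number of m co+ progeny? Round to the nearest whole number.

49

A map distance of 24.7 m.u. corresponds to a recombination frequency of 0.247.
The F1 is m+ co+ / m co, so m co+ is a recombinant gamete class with expected frequency r/2 = 0.247/2 = 0.1235.
Expected number = 0.1235 × 400 = 49.40 ≈ 49.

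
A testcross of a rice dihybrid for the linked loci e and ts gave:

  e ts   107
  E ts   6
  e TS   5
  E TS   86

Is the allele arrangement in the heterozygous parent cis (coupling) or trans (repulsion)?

cis

The two most frequent classes are E TS (86) and e ts (107); these are the parental (non-recombinant) types.
So the F1 carried E TS on one chromosome and e ts on the other — the recessive alleles are on the same chromosome (cis / coupling).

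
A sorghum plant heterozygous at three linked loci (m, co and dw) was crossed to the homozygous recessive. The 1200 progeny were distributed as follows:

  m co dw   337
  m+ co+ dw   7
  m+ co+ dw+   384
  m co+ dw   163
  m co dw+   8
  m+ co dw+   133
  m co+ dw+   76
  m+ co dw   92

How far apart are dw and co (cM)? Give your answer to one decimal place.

The two most frequent reciprocal classes, m+ co+ dw+ and m co dw, are the parental types, so the F1 was m+ co+ dw+ / m co dw.
The two rarest classes, m+ co+ dw and m co dw+, are the double crossovers. Comparing them with the parentals, only the dw allele has switched, so dw is the middle locus and the order is co – dw – m.
Crossovers in the co–dw interval produce the single-crossover classes m+ co dw+ and m co+ dw (133 + 163 = 296) plus the double crossovers (15).
RF(co–dw) = (296 + 15) / 1200 = 311/1200 = 0.2592 → 25.9 cM.

25.9 cM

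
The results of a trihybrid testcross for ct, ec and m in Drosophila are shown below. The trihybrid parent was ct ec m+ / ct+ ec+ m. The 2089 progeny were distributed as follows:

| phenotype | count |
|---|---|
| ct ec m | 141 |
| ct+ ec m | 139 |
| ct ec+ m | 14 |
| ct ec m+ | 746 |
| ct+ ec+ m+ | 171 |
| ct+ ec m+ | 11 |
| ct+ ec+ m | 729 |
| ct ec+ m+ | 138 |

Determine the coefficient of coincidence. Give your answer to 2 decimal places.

The two rarest classes, ct+ ec m+ and ct ec+ m, are the double crossovers. Comparing them with the parentals, only the ct allele has switched, so ct is the middle locus and the order is m – ct – ec.
m–ct: (312 + 25)/2089 = 0.1613; ct–ec: (277 + 25)/2089 = 0.1446.
Expected DCO frequency = 0.1613 × 0.1446 ≈ 0.02332; observed = 25/2089 ≈ 0.01197.
Coefficient of coincidence = 0.01197/0.02332 ≈ 0.51.

0.51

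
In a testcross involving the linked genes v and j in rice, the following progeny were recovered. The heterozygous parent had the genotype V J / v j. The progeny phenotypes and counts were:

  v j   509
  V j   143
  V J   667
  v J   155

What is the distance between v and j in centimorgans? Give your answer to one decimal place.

20.2 centimorgans

The recombinant classes are V j and v J: 143 + 155 = 298.
Recombination frequency = 298/1474 = 0.2022 ≈ 20.2%, i.e. 20.2 centimorgans.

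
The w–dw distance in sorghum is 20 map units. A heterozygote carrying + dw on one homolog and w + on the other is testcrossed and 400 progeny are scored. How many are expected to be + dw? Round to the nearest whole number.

160

A map distance of 20 map units corresponds to a recombination frequency of 0.200.
The F1 is + dw / w +, so + dw is a parental gamete class with expected frequency (1 − r)/2 = 0.800/2 = 0.4000.
Expected number = 0.4000 × 400 = 160.00 ≈ 160.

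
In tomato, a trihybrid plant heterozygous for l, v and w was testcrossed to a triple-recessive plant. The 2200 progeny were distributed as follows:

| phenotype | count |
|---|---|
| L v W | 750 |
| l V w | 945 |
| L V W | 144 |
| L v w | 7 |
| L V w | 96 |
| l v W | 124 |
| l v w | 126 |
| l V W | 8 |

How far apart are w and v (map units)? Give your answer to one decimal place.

13.0 map units

The two most frequent reciprocal classes, l V w and L v W, are the parental types, so the F1 was l V w / L v W.
The two rarest classes, l V W and L v w, are the double crossovers. Comparing them with the parentals, only the w allele has switched, so w is the middle locus and the order is l – w – v.
Crossovers in the w–v interval produce the single-crossover classes l v w and L V W (126 + 144 = 270) plus the double crossovers (15).
RF(w–v) = (270 + 15) / 2200 = 285/2200 = 0.1295 → 13.0 map units.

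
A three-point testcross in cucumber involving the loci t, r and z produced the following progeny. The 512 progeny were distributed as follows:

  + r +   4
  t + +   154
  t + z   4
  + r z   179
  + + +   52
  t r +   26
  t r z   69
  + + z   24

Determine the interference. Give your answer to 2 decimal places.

0.45

The two most frequent reciprocal classes, t + + and + r z, are the parental types, so the F1 was t + + / + r z.
The two rarest classes, t + z and + r +, are the double crossovers. Comparing them with the parentals, only the z allele has switched, so z is the middle locus and the order is t – z – r.
t–z: (121 + 8)/512 = 0.2520; z–r: (50 + 8)/512 = 0.1133.
Expected DCO frequency = 0.2520 × 0.1133 ≈ 0.02855; observed = 8/512 ≈ 0.01562.
Coefficient of coincidence = 0.01562/0.02855 ≈ 0.55; interference = 1 − 0.55 = 0.45.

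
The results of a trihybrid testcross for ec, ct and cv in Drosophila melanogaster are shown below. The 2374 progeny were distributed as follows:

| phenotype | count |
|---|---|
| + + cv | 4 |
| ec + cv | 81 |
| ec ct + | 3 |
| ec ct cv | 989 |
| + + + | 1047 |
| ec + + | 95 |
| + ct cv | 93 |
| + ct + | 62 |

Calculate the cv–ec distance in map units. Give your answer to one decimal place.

8.2 map units

The two most frequent reciprocal classes, ec ct cv and + + +, are the parental types, so the F1 was ec ct cv / + + +.
The two rarest classes, ec ct + and + + cv, are the double crossovers. Comparing them with the parentals, only the cv allele has switched, so cv is the middle locus and the order is ct – cv – ec.
Crossovers in the cv–ec interval produce the single-crossover classes + ct cv and ec + + (93 + 95 = 188) plus the double crossovers (7).
RF(cv–ec) = (188 + 7) / 2374 = 195/2374 = 0.0821 → 8.2 map units.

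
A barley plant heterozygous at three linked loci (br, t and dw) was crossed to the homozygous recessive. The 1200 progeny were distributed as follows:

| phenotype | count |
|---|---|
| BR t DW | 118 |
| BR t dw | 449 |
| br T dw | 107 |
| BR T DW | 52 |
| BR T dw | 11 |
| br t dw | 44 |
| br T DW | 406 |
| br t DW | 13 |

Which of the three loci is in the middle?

t

The two most frequent reciprocal classes, BR t dw and br T DW, are the parental types, so the F1 was BR t dw / br T DW.
The two rarest classes, BR T dw and br t DW, are the double crossovers. Comparing them with the parentals, only the t allele has switched, so t is the middle locus and the order is br – t – dw.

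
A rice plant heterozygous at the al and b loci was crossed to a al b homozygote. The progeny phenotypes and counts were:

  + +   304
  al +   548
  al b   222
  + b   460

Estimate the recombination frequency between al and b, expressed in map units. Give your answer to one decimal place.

34.3 map units

The two most frequent classes, + b (460) and al + (548), are the parental types, so the F1 was + b / al +.
The recombinant classes are + + and al b: 304 + 222 = 526.
Recombination frequency = 526/1534 = 0.3429 ≈ 34.3%, i.e. 34.3 map units.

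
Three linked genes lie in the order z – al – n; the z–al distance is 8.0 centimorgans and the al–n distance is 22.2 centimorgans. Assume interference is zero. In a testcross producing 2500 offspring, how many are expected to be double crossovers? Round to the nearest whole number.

Map distances give recombination frequencies of 0.080 and 0.222 for the two intervals.
With no interference, expected double-crossover frequency = 0.080 × 0.222 = 0.01776.
Expected number = 0.01776 × 2500 = 44.40 ≈ 44.

44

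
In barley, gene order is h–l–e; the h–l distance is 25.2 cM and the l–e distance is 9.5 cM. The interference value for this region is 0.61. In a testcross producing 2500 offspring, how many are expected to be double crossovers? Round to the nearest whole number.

Map distances give recombination frequencies of 0.252 and 0.095 for the two intervals.
With interference 0.61 (so coincidence = 0.39), expected double-crossover frequency = 0.252 × 0.095 × 0.39 = 0.00934.
Expected number = 0.00934 × 2500 = 23.34 ≈ 23.

23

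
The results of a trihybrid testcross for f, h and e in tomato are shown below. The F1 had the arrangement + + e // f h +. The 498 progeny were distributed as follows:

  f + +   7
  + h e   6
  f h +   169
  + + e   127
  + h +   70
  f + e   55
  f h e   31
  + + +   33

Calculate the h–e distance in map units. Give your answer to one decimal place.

15.5 map units

The two rarest classes, + h e and f + +, are the double crossovers. Comparing them with the parentals, only the h allele has switched, so h is the middle locus and the order is e – h – f.
Crossovers in the e–h interval produce the single-crossover classes + + + and f h e (33 + 31 = 64) plus the double crossovers (13).
RF(e–h) = (64 + 13) / 498 = 77/498 = 0.1546 → 15.5 map units.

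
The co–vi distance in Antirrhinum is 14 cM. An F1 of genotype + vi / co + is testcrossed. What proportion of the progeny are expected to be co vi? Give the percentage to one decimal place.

A map distance of 14 cM corresponds to a recombination frequency of 0.140.
The F1 is + vi / co +, so co vi is a recombinant gamete class with expected frequency r/2 = 0.140/2 = 0.0700.
That is 0.0700 = 7.0% of the progeny.

7.0%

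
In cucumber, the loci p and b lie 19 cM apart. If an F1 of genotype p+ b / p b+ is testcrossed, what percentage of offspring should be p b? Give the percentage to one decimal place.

9.5%

A map distance of 19 cM corresponds to a recombination frequency of 0.190.
The F1 is p+ b / p b+, so p b is a recombinant gamete class with expected frequency r/2 = 0.190/2 = 0.0950.
That is 0.0950 = 9.5% of the progeny.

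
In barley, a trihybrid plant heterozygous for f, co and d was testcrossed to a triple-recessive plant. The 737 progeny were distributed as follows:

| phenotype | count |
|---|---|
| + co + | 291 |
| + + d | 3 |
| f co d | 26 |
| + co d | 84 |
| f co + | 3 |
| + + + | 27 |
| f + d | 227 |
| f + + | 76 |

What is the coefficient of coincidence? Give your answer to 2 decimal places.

0.45

The two most frequent reciprocal classes, + co + and f + d, are the parental types, so the F1 was + co + / f + d.
The two rarest classes, f co + and + + d, are the double crossovers. Comparing them with the parentals, only the f allele has switched, so f is the middle locus and the order is d – f – co.
d–f: (160 + 6)/737 = 0.2252; f–co: (53 + 6)/737 = 0.0801.
Expected DCO frequency = 0.2252 × 0.0801 ≈ 0.01804; observed = 6/737 ≈ 0.00814.
Coefficient of coincidence = 0.00814/0.01804 ≈ 0.45.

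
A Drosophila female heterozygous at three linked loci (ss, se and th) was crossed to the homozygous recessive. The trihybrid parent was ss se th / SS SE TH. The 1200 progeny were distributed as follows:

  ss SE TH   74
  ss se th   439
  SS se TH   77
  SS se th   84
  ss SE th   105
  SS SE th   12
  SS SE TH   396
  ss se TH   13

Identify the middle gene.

The two rarest classes, ss se TH and SS SE th, are the double crossovers. Comparing them with the parentals, only the th allele has switched, so th is the middle locus and the order is ss – th – se.

th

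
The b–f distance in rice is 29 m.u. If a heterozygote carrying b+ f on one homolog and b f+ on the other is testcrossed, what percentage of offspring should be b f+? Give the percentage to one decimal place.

A map distance of 29 m.u. corresponds to a recombination frequency of 0.290.
The F1 is b+ f / b f+, so b f+ is a parental gamete class with expected frequency (1 − r)/2 = 0.710/2 = 0.3550.
That is 0.3550 = 35.5% of the progeny.

35.5%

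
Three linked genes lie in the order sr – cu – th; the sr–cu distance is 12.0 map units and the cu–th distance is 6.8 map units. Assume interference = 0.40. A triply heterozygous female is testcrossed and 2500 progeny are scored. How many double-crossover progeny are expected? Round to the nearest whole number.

12

Map distances give recombination frequencies of 0.120 and 0.068 for the two intervals.
With interference 0.40 (so coincidence = 0.60), expected double-crossover frequency = 0.120 × 0.068 × 0.60 = 0.00490.
Expected number = 0.00490 × 2500 = 12.24 ≈ 12.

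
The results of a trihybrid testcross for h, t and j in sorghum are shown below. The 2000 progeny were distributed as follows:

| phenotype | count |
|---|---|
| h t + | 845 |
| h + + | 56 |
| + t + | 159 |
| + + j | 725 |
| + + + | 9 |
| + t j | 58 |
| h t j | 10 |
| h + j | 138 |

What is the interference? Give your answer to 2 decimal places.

0.10

The two most frequent reciprocal classes, + + j and h t +, are the parental types, so the F1 was + + j / h t +.
The two rarest classes, + + + and h t j, are the double crossovers. Comparing them with the parentals, only the j allele has switched, so j is the middle locus and the order is h – j – t.
h–j: (297 + 19)/2000 = 0.1580; j–t: (114 + 19)/2000 = 0.0665.
Expected DCO frequency = 0.1580 × 0.0665 ≈ 0.01051; observed = 19/2000 ≈ 0.00950.
Coefficient of coincidence = 0.00950/0.01051 ≈ 0.90; interference = 1 − 0.90 = 0.10.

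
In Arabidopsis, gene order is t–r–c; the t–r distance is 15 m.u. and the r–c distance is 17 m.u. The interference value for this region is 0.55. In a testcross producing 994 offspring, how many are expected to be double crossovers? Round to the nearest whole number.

11

Map distances give recombination frequencies of 0.150 and 0.170 for the two intervals.
With interference 0.55 (so coincidence = 0.45), expected double-crossover frequency = 0.150 × 0.170 × 0.45 = 0.01147.
Expected number = 0.01147 × 994 = 11.41 ≈ 11.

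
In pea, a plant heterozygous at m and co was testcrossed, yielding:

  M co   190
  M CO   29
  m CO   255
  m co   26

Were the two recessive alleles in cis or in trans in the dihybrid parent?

trans

The two most frequent classes are M co (190) and m CO (255); these are the parental (non-recombinant) types.
So the F1 carried M co on one chromosome and m CO on the other — the recessive alleles are on opposite chromosomes (trans / repulsion).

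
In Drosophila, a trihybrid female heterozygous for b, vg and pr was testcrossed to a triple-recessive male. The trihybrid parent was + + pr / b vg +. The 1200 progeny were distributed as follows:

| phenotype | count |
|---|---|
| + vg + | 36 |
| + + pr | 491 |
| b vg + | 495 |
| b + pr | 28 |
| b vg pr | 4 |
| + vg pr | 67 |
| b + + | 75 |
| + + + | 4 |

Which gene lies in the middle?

pr

The two rarest classes, + + + and b vg pr, are the double crossovers. Comparing them with the parentals, only the pr allele has switched, so pr is the middle locus and the order is b – pr – vg.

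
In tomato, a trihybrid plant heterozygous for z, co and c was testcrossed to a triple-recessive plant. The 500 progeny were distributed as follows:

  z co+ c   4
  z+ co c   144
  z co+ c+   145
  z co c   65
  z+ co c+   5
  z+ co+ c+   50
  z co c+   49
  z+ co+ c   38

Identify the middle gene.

The two most frequent reciprocal classes, z+ co c and z co+ c+, are the parental types, so the F1 was z+ co c / z co+ c+.
The two rarest classes, z+ co c+ and z co+ c, are the double crossovers. Comparing them with the parentals, only the c allele has switched, so c is the middle locus and the order is co – c – z.

c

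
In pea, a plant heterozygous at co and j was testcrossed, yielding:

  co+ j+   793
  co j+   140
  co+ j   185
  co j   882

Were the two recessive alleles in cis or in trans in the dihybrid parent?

cis

The two most frequent classes are co+ j+ (793) and co j (882); these are the parental (non-recombinant) types.
So the F1 carried co+ j+ on one chromosome and co j on the other — the recessive alleles are on the same chromosome (cis / coupling).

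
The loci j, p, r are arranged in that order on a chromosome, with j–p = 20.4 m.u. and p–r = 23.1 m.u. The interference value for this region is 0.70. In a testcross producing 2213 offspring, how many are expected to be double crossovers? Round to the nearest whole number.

Map distances give recombination frequencies of 0.204 and 0.231 for the two intervals.
With interference 0.70 (so coincidence = 0.30), expected double-crossover frequency = 0.204 × 0.231 × 0.30 = 0.01414.
Expected number = 0.01414 × 2213 = 31.29 ≈ 31.

31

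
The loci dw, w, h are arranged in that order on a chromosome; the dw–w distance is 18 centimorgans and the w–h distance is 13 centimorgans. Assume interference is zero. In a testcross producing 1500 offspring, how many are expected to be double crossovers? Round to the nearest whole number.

Map distances give recombination frequencies of 0.180 and 0.130 for the two intervals.
With no interference, expected double-crossover frequency = 0.180 × 0.130 = 0.02340.
Expected number = 0.02340 × 1500 = 35.10 ≈ 35.

35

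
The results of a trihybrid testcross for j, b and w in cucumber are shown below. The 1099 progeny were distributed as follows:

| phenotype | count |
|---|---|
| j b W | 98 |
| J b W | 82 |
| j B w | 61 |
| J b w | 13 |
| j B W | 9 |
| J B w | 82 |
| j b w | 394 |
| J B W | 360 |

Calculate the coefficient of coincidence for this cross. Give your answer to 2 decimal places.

The two most frequent reciprocal classes, j b w and J B W, are the parental types, so the F1 was j b w / J B W.
The two rarest classes, J b w and j B W, are the double crossovers. Comparing them with the parentals, only the j allele has switched, so j is the middle locus and the order is w – j – b.
w–j: (180 + 22)/1099 = 0.1838; j–b: (143 + 22)/1099 = 0.1501.
Expected DCO frequency = 0.1838 × 0.1501 ≈ 0.02759; observed = 22/1099 ≈ 0.02002.
Coefficient of coincidence = 0.02002/0.02759 ≈ 0.73.

0.73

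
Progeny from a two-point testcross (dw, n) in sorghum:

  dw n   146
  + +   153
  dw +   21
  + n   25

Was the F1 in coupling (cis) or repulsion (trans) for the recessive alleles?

The two most frequent classes are + + (153) and dw n (146); these are the parental (non-recombinant) types.
So the F1 carried + + on one chromosome and dw n on the other — the recessive alleles are on the same chromosome (cis / coupling).

cis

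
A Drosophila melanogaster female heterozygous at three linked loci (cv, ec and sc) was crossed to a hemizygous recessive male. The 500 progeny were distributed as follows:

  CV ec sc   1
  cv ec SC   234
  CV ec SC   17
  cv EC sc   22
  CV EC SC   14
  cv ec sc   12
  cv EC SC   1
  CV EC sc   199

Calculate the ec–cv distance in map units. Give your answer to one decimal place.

The two most frequent reciprocal classes, cv ec SC and CV EC sc, are the parental types, so the F1 was cv ec SC / CV EC sc.
The two rarest classes, cv EC SC and CV ec sc, are the double crossovers. Comparing them with the parentals, only the ec allele has switched, so ec is the middle locus and the order is cv – ec – sc.
Crossovers in the cv–ec interval produce the single-crossover classes CV ec SC and cv EC sc (17 + 22 = 39) plus the double crossovers (2).
RF(cv–ec) = (39 + 2) / 500 = 41/500 = 0.0820 → 8.2 map units.

8.2 map units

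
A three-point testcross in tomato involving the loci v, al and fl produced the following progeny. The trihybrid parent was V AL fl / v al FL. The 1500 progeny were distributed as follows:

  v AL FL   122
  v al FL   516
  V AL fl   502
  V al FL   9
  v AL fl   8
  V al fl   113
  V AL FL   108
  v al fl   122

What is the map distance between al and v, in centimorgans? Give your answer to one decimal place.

16.8 centimorgans

The two rarest classes, v AL fl and V al FL, are the double crossovers. Comparing them with the parentals, only the v allele has switched, so v is the middle locus and the order is fl – v – al.
Crossovers in the v–al interval produce the single-crossover classes V al fl and v AL FL (113 + 122 = 235) plus the double crossovers (17).
RF(v–al) = (235 + 17) / 1500 = 252/1500 = 0.1680 → 16.8 centimorgans.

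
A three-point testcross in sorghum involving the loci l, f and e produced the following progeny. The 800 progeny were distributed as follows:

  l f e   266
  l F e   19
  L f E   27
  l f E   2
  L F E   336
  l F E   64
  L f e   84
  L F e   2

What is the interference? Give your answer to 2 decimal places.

The two most frequent reciprocal classes, L F E and l f e, are the parental types, so the F1 was L F E / l f e.
The two rarest classes, L F e and l f E, are the double crossovers. Comparing them with the parentals, only the e allele has switched, so e is the middle locus and the order is f – e – l.
f–e: (46 + 4)/800 = 0.0625; e–l: (148 + 4)/800 = 0.1900.
Expected DCO frequency = 0.0625 × 0.1900 ≈ 0.01188; observed = 4/800 ≈ 0.00500.
Coefficient of coincidence = 0.00500/0.01188 ≈ 0.42; interference = 1 − 0.42 = 0.58.

0.58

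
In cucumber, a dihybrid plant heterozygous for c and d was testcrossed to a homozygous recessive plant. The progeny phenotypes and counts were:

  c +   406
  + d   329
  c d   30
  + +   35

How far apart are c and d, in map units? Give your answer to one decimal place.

8.1 map units

The two most frequent classes, + d (329) and c + (406), are the parental types, so the F1 was + d / c +.
The recombinant classes are + + and c d: 35 + 30 = 65.
Recombination frequency = 65/800 = 0.0813 ≈ 8.1%, i.e. 8.1 map units.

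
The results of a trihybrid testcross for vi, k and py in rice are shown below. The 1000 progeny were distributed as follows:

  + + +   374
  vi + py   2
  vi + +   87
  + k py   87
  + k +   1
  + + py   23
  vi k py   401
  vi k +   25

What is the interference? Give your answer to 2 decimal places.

0.67

The two most frequent reciprocal classes, + + + and vi k py, are the parental types, so the F1 was + + + / vi k py.
The two rarest classes, + k + and vi + py, are the double crossovers. Comparing them with the parentals, only the k allele has switched, so k is the middle locus and the order is vi – k – py.
vi–k: (174 + 3)/1000 = 0.1770; k–py: (48 + 3)/1000 = 0.0510.
Expected DCO frequency = 0.1770 × 0.0510 ≈ 0.00903; observed = 3/1000 ≈ 0.00300.
Coefficient of coincidence = 0.00300/0.00903 ≈ 0.33; interference = 1 − 0.33 = 0.67.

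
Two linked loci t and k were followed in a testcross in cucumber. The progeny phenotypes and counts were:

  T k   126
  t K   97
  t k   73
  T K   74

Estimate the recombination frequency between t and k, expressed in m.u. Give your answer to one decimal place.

The two most frequent classes, T k (126) and t K (97), are the parental types, so the F1 was T k / t K.
The recombinant classes are T K and t k: 74 + 73 = 147.
Recombination frequency = 147/370 = 0.3973 ≈ 39.7%, i.e. 39.7 m.u.

39.7 m.u.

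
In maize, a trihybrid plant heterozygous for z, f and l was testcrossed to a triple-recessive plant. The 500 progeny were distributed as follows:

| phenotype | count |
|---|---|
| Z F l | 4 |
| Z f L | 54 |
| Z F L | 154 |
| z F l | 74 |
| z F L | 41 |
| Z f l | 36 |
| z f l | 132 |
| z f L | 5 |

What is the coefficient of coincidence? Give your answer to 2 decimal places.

The two most frequent reciprocal classes, z f l and Z F L, are the parental types, so the F1 was z f l / Z F L.
The two rarest classes, z f L and Z F l, are the double crossovers. Comparing them with the parentals, only the l allele has switched, so l is the middle locus and the order is f – l – z.
f–l: (128 + 9)/500 = 0.2740; l–z: (77 + 9)/500 = 0.1720.
Expected DCO frequency = 0.2740 × 0.1720 ≈ 0.04713; observed = 9/500 ≈ 0.01800.
Coefficient of coincidence = 0.01800/0.04713 ≈ 0.38.

0.38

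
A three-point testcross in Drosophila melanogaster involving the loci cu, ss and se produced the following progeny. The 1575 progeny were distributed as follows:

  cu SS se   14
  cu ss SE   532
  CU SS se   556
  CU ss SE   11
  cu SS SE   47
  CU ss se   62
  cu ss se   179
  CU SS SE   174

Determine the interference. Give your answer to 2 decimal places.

0.22

The two most frequent reciprocal classes, cu ss SE and CU SS se, are the parental types, so the F1 was cu ss SE / CU SS se.
The two rarest classes, CU ss SE and cu SS se, are the double crossovers. Comparing them with the parentals, only the cu allele has switched, so cu is the middle locus and the order is se – cu – ss.
se–cu: (353 + 25)/1575 = 0.2400; cu–ss: (109 + 25)/1575 = 0.0851.
Expected DCO frequency = 0.2400 × 0.0851 ≈ 0.02042; observed = 25/1575 ≈ 0.01587.
Coefficient of coincidence = 0.01587/0.02042 ≈ 0.78; interference = 1 − 0.78 = 0.22.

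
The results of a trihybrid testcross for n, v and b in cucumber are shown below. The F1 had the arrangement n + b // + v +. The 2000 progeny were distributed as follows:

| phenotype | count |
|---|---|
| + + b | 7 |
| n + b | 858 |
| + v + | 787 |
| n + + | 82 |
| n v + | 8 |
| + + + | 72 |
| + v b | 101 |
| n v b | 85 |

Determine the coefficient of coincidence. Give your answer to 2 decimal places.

The two rarest classes, + + b and n v +, are the double crossovers. Comparing them with the parentals, only the n allele has switched, so n is the middle locus and the order is b – n – v.
b–n: (183 + 15)/2000 = 0.0990; n–v: (157 + 15)/2000 = 0.0860.
Expected DCO frequency = 0.0990 × 0.0860 ≈ 0.00851; observed = 15/2000 ≈ 0.00750.
Coefficient of coincidence = 0.00750/0.00851 ≈ 0.88.

0.88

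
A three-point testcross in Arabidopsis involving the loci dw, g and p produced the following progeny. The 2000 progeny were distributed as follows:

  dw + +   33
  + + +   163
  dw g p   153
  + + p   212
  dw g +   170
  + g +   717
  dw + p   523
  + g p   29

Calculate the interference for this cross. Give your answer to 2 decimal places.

The two most frequent reciprocal classes, dw + p and + g +, are the parental types, so the F1 was dw + p / + g +.
The two rarest classes, dw + + and + g p, are the double crossovers. Comparing them with the parentals, only the p allele has switched, so p is the middle locus and the order is g – p – dw.
g–p: (316 + 62)/2000 = 0.1890; p–dw: (382 + 62)/2000 = 0.2220.
Expected DCO frequency = 0.1890 × 0.2220 ≈ 0.04196; observed = 62/2000 ≈ 0.03100.
Coefficient of coincidence = 0.03100/0.04196 ≈ 0.74; interference = 1 − 0.74 = 0.26.

0.26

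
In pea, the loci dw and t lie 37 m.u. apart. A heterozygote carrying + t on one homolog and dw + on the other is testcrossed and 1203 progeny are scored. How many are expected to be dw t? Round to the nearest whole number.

223

A map distance of 37 m.u. corresponds to a recombination frequency of 0.370.
The F1 is + t / dw +, so dw t is a recombinant gamete class with expected frequency r/2 = 0.370/2 = 0.1850.
Expected number = 0.1850 × 1203 = 222.56 ≈ 223.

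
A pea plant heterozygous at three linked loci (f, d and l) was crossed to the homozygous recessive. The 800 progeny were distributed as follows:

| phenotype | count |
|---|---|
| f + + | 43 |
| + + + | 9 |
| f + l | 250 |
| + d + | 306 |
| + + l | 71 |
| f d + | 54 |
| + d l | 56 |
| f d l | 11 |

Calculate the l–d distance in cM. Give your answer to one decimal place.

The two most frequent reciprocal classes, + d + and f + l, are the parental types, so the F1 was + d + / f + l.
The two rarest classes, + + + and f d l, are the double crossovers. Comparing them with the parentals, only the d allele has switched, so d is the middle locus and the order is f – d – l.
Crossovers in the d–l interval produce the single-crossover classes + d l and f + + (56 + 43 = 99) plus the double crossovers (20).
RF(d–l) = (99 + 20) / 800 = 119/800 = 0.1487 → 14.9 cM.

14.9 cM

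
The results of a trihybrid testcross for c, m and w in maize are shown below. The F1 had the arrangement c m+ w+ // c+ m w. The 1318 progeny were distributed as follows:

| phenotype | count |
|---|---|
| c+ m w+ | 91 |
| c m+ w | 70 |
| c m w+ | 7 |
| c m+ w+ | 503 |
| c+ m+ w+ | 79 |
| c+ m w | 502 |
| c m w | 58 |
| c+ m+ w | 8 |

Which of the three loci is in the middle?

m

The two rarest classes, c m w+ and c+ m+ w, are the double crossovers. Comparing them with the parentals, only the m allele has switched, so m is the middle locus and the order is c – m – w.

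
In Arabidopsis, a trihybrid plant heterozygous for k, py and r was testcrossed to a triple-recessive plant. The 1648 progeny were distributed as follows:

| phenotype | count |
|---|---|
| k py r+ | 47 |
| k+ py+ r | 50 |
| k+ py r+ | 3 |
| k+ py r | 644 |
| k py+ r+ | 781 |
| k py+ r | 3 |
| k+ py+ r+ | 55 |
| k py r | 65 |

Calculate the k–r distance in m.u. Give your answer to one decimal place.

7.6 m.u.

The two most frequent reciprocal classes, k+ py r and k py+ r+, are the parental types, so the F1 was k+ py r / k py+ r+.
The two rarest classes, k+ py r+ and k py+ r, are the double crossovers. Comparing them with the parentals, only the r allele has switched, so r is the middle locus and the order is py – r – k.
Crossovers in the r–k interval produce the single-crossover classes k py r and k+ py+ r+ (65 + 55 = 120) plus the double crossovers (6).
RF(r–k) = (120 + 6) / 1648 = 126/1648 = 0.0765 → 7.6 m.u.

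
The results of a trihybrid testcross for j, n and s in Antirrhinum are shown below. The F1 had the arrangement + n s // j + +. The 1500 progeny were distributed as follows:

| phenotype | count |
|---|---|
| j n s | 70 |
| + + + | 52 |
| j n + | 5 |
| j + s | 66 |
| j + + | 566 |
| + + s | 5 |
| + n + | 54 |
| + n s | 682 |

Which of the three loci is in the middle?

n

The two rarest classes, + + s and j n +, are the double crossovers. Comparing them with the parentals, only the n allele has switched, so n is the middle locus and the order is s – n – j.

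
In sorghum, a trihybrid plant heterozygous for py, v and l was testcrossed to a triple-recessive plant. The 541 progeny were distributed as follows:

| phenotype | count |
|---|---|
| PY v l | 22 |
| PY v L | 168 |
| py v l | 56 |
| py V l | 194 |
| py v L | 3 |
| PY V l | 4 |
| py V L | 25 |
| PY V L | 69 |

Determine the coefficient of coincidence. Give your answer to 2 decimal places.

The two most frequent reciprocal classes, py V l and PY v L, are the parental types, so the F1 was py V l / PY v L.
The two rarest classes, PY V l and py v L, are the double crossovers. Comparing them with the parentals, only the py allele has switched, so py is the middle locus and the order is l – py – v.
l–py: (47 + 7)/541 = 0.0998; py–v: (125 + 7)/541 = 0.2440.
Expected DCO frequency = 0.0998 × 0.2440 ≈ 0.02435; observed = 7/541 ≈ 0.01294.
Coefficient of coincidence = 0.01294/0.02435 ≈ 0.53.

0.53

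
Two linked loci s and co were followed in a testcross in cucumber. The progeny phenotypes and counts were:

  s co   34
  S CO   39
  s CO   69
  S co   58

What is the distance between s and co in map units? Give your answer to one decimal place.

36.5 map units

The two most frequent classes, S co (58) and s CO (69), are the parental types, so the F1 was S co / s CO.
The recombinant classes are S CO and s co: 39 + 34 = 73.
Recombination frequency = 73/200 = 0.3650 ≈ 36.5%, i.e. 36.5 map units.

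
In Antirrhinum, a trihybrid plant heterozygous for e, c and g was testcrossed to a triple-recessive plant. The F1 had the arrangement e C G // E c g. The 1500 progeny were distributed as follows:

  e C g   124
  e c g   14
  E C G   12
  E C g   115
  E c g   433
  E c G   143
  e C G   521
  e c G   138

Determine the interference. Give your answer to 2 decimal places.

0.52

The two rarest classes, E C G and e c g, are the double crossovers. Comparing them with the parentals, only the e allele has switched, so e is the middle locus and the order is c – e – g.
c–e: (253 + 26)/1500 = 0.1860; e–g: (267 + 26)/1500 = 0.1953.
Expected DCO frequency = 0.1860 × 0.1953 ≈ 0.03633; observed = 26/1500 ≈ 0.01733.
Coefficient of coincidence = 0.01733/0.03633 ≈ 0.48; interference = 1 − 0.48 = 0.52.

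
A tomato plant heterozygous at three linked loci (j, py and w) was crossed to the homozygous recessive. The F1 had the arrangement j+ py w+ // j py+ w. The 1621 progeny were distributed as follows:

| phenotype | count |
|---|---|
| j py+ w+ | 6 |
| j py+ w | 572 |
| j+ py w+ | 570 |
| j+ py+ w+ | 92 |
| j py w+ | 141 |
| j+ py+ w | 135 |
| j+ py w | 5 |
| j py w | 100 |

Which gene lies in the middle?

w

The two rarest classes, j+ py w and j py+ w+, are the double crossovers. Comparing them with the parentals, only the w allele has switched, so w is the middle locus and the order is py – w – j.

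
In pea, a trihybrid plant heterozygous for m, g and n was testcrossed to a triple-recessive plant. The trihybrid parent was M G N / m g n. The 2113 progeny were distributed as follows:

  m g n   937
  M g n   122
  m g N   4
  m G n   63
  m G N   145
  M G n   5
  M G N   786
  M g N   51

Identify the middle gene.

The two rarest classes, M G n and m g N, are the double crossovers. Comparing them with the parentals, only the n allele has switched, so n is the middle locus and the order is g – n – m.

n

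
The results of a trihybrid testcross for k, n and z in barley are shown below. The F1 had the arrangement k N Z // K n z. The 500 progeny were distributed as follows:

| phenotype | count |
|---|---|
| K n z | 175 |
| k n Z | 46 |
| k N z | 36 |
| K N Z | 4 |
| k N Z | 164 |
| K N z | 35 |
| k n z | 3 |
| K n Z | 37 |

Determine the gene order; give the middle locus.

The two rarest classes, K N Z and k n z, are the double crossovers. Comparing them with the parentals, only the k allele has switched, so k is the middle locus and the order is n – k – z.

k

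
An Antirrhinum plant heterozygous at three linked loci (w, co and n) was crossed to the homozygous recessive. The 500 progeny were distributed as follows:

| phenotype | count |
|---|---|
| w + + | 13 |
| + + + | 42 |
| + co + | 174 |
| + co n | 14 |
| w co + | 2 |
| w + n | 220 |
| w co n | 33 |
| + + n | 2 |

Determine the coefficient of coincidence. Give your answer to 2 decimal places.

The two most frequent reciprocal classes, w + n and + co +, are the parental types, so the F1 was w + n / + co +.
The two rarest classes, + + n and w co +, are the double crossovers. Comparing them with the parentals, only the w allele has switched, so w is the middle locus and the order is co – w – n.
co–w: (75 + 4)/500 = 0.1580; w–n: (27 + 4)/500 = 0.0620.
Expected DCO frequency = 0.1580 × 0.0620 ≈ 0.00980; observed = 4/500 ≈ 0.00800.
Coefficient of coincidence = 0.00800/0.00980 ≈ 0.82.

0.82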